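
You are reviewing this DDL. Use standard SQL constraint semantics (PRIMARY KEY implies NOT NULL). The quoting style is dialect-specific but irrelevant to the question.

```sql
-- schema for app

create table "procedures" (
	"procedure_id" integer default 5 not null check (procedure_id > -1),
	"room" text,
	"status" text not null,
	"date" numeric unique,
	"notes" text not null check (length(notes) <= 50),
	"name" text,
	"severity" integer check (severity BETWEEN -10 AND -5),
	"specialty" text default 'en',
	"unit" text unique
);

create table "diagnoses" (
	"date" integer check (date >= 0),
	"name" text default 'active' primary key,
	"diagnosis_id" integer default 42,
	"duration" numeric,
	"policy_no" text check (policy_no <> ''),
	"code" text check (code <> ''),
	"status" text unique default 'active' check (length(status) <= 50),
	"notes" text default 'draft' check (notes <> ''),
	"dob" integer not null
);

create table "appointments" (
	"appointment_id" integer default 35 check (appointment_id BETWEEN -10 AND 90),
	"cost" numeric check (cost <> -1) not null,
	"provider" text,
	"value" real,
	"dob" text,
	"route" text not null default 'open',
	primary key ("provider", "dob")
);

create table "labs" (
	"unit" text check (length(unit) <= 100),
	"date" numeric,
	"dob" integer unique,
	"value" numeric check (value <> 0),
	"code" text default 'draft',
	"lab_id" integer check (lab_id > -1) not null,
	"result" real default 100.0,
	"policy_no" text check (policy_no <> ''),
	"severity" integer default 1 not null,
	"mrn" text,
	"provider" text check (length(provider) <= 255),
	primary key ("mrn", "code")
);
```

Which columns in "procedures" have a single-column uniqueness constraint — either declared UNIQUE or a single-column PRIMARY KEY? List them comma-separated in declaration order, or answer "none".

date, unit

- procedure_id: no UNIQUE or single-column PK constraint.
- room: no UNIQUE or single-column PK constraint.
- status: no UNIQUE or single-column PK constraint.
- date: declared UNIQUE → unique.
- notes: no UNIQUE or single-column PK constraint.
- name: no UNIQUE or single-column PK constraint.
- severity: no UNIQUE or single-column PK constraint.
- specialty: no UNIQUE or single-column PK constraint.
- unit: declared UNIQUE → unique.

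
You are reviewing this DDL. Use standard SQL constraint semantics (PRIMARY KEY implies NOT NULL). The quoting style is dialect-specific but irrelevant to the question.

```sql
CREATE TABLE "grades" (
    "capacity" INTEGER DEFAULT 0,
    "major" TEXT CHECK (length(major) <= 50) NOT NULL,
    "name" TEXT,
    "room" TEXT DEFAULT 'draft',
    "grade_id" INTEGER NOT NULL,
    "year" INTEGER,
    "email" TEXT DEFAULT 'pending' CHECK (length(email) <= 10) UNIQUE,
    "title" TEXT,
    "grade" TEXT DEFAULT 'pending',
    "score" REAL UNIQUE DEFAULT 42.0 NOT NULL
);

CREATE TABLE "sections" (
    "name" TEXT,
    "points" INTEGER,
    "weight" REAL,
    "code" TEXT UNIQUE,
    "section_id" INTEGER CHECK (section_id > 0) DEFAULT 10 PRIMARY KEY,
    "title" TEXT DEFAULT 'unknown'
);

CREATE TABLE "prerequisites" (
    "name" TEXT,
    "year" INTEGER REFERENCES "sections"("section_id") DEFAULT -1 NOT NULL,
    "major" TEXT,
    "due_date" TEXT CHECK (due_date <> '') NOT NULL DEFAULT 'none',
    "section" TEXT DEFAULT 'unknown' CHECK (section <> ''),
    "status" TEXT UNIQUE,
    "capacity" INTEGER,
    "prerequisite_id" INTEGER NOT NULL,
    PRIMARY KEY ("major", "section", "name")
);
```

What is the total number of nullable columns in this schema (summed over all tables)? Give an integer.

14

grades: 7 nullable (capacity, name, room, year, email, title, grade — PK none and explicit NOT NULL columns excluded).
sections: 5 nullable (name, points, weight, code, title — PK (section_id) and explicit NOT NULL columns excluded).
prerequisites: 2 nullable (status, capacity — PK (major, section, name) and explicit NOT NULL columns excluded).
Total: 7 + 5 + 2 = 14.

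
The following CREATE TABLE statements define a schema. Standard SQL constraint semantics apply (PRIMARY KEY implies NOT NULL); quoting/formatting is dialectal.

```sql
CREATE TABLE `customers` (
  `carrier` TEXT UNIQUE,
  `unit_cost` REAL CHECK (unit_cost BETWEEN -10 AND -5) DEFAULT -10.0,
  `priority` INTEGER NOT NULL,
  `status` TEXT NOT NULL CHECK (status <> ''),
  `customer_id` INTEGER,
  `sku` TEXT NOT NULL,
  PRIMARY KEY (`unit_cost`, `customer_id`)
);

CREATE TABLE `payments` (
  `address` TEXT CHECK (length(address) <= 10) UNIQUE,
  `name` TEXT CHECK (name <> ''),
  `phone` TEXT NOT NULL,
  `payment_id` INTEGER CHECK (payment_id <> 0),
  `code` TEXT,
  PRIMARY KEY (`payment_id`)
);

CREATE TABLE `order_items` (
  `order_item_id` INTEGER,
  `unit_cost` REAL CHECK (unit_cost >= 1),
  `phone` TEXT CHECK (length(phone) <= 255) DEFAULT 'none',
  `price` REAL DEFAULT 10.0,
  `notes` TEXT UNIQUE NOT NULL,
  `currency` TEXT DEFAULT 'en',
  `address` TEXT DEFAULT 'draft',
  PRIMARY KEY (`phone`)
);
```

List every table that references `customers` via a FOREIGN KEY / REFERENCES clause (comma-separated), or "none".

none

No REFERENCES clause anywhere in the schema names customers.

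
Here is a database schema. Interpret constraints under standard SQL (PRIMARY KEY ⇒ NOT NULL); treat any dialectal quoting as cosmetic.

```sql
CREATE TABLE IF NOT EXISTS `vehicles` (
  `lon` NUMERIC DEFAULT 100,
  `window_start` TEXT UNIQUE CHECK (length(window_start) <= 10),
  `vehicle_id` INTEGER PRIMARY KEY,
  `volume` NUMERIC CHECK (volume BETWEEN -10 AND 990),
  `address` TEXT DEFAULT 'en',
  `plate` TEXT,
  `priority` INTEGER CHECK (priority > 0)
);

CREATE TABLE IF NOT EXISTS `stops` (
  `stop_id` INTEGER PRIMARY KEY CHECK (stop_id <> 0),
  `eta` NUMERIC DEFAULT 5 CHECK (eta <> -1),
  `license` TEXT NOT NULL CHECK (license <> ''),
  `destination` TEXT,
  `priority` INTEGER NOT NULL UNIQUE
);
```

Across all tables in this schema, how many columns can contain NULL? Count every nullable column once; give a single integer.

8

vehicles: 6 nullable (lon, window_start, volume, address, plate, priority — PK (vehicle_id) and explicit NOT NULL columns excluded).
stops: 2 nullable (eta, destination — PK (stop_id) and explicit NOT NULL columns excluded).
Total: 6 + 2 = 8.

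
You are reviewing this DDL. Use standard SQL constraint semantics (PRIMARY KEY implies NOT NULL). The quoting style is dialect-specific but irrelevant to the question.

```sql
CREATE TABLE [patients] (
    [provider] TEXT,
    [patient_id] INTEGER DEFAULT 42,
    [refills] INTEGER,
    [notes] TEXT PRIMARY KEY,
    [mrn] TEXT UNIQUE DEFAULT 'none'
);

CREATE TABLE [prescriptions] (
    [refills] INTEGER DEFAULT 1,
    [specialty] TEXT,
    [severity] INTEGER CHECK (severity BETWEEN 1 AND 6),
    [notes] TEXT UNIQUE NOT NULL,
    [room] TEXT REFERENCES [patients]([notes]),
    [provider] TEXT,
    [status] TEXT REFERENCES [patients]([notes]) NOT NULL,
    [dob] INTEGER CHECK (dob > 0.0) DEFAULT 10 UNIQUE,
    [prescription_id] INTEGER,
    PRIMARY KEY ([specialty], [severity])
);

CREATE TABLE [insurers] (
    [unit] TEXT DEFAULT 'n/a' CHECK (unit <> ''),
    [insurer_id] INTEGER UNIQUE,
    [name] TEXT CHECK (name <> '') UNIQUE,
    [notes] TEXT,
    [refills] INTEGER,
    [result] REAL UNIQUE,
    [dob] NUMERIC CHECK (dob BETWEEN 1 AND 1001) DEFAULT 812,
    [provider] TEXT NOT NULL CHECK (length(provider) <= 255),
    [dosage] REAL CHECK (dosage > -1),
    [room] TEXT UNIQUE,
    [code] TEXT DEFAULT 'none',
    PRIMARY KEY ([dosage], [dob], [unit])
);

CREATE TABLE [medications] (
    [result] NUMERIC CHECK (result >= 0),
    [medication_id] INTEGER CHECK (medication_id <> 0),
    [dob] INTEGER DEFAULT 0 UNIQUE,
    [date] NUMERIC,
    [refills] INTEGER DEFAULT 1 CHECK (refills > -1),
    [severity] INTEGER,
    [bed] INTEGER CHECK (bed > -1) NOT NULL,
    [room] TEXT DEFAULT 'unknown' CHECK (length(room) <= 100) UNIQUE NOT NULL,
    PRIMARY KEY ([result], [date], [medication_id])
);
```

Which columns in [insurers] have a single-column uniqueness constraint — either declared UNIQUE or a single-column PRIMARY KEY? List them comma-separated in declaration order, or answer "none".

insurer_id, name, result, room

- unit: part of a composite PRIMARY KEY — only the tuple is unique, not this column on its own.
- insurer_id: declared UNIQUE → unique.
- name: declared UNIQUE → unique.
- notes: no UNIQUE or single-column PK constraint.
- refills: no UNIQUE or single-column PK constraint.
- result: declared UNIQUE → unique.
- dob: part of a composite PRIMARY KEY — only the tuple is unique, not this column on its own.
- provider: no UNIQUE or single-column PK constraint.
- dosage: part of a composite PRIMARY KEY — only the tuple is unique, not this column on its own.
- room: declared UNIQUE → unique.
- code: no UNIQUE or single-column PK constraint.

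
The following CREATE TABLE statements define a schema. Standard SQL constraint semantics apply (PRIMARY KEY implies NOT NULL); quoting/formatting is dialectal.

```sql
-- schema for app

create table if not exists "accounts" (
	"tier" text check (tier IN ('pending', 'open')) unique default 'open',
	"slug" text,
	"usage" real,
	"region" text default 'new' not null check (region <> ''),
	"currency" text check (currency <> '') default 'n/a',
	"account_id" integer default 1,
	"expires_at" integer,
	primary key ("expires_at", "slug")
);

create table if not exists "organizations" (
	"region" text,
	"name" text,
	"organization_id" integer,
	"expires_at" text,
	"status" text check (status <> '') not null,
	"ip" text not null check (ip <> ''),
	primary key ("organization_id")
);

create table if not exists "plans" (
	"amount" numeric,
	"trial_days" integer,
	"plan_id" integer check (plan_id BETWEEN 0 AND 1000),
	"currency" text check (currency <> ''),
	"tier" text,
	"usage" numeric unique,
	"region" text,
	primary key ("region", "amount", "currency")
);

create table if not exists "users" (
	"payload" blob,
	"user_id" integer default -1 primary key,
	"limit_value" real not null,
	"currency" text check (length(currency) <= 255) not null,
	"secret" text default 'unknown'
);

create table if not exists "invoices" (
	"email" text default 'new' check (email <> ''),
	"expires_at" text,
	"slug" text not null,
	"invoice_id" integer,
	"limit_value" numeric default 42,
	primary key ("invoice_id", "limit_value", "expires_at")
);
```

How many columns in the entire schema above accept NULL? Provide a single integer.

14

accounts: 4 nullable (tier, usage, currency, account_id — PK (expires_at, slug) and explicit NOT NULL columns excluded).
organizations: 3 nullable (region, name, expires_at — PK (organization_id) and explicit NOT NULL columns excluded).
plans: 4 nullable (trial_days, plan_id, tier, usage — PK (region, amount, currency) and explicit NOT NULL columns excluded).
users: 2 nullable (payload, secret — PK (user_id) and explicit NOT NULL columns excluded).
invoices: 1 nullable (email — PK (invoice_id, limit_value, expires_at) and explicit NOT NULL columns excluded).
Total: 4 + 3 + 4 + 2 + 1 = 14.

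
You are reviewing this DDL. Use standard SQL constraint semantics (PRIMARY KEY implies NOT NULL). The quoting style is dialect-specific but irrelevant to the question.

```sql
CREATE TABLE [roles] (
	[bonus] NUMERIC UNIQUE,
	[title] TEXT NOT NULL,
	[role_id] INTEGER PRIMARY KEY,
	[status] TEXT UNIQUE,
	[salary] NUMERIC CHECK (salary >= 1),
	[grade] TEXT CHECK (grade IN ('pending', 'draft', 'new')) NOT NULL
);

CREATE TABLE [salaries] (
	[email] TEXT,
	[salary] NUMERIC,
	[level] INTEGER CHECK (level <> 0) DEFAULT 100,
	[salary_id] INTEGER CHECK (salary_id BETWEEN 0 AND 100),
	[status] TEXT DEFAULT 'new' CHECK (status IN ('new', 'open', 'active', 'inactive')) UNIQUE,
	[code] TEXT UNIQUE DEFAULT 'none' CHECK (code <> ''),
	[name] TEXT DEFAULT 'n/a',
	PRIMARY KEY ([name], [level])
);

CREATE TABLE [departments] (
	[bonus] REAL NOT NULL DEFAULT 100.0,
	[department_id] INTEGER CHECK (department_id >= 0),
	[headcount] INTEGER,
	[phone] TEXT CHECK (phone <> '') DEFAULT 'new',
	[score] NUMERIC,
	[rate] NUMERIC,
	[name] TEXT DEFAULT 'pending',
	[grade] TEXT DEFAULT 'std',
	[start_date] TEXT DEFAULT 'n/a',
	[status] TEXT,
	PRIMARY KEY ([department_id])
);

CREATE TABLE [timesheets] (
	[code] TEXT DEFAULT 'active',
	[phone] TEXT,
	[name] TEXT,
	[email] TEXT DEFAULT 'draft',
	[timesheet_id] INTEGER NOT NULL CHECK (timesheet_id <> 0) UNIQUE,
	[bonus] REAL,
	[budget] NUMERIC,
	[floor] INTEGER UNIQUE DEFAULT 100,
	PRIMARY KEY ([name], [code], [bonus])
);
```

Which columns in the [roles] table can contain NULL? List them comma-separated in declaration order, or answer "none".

- bonus: UNIQUE does not imply NOT NULL → nullable.
- title: declared NOT NULL → not nullable.
- role_id: part of the PRIMARY KEY, which implies NOT NULL → not nullable.
- status: UNIQUE does not imply NOT NULL → nullable.
- salary: CHECK does not forbid NULL (a CHECK constraint passes when its expression is NULL) → nullable.
- grade: declared NOT NULL → not nullable.

bonus, status, salary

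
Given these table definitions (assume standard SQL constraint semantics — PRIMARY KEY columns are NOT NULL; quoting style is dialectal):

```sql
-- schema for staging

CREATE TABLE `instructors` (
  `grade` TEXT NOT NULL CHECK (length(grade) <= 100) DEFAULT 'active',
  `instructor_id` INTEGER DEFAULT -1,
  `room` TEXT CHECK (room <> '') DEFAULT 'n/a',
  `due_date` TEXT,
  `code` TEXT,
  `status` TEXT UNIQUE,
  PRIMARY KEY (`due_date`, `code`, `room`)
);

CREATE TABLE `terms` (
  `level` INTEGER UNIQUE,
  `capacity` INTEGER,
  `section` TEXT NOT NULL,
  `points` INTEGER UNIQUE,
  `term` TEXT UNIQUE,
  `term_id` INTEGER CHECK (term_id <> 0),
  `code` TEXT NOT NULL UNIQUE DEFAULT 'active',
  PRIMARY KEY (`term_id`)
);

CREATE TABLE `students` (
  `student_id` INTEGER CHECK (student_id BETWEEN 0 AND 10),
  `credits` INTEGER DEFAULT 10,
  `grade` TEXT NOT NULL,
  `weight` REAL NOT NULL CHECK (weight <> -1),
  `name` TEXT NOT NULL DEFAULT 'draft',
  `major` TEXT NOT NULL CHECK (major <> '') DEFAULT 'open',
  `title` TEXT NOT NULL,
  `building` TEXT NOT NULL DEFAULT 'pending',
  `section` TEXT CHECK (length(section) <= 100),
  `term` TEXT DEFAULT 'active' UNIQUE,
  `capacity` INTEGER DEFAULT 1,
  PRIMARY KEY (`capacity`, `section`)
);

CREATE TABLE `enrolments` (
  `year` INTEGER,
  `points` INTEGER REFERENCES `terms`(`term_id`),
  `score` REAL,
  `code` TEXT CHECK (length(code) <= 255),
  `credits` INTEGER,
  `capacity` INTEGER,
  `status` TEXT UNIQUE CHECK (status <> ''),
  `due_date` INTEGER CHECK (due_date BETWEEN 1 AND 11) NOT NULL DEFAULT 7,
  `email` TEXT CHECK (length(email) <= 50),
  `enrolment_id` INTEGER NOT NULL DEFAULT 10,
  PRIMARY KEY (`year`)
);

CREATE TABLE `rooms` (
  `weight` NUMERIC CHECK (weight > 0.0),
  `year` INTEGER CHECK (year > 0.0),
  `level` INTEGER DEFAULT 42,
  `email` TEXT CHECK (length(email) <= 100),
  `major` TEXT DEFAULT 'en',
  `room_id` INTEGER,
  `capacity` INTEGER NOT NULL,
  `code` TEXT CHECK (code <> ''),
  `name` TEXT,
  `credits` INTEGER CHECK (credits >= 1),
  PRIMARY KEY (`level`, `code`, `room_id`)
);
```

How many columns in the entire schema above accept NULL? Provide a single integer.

instructors: 2 nullable (instructor_id, status — PK (due_date, code, room) and explicit NOT NULL columns excluded).
terms: 4 nullable (level, capacity, points, term — PK (term_id) and explicit NOT NULL columns excluded).
students: 3 nullable (student_id, credits, term — PK (capacity, section) and explicit NOT NULL columns excluded).
enrolments: 7 nullable (points, score, code, credits, capacity, status, email — PK (year) and explicit NOT NULL columns excluded).
rooms: 6 nullable (weight, year, email, major, name, credits — PK (level, code, room_id) and explicit NOT NULL columns excluded).
Total: 2 + 4 + 3 + 7 + 6 = 22.

22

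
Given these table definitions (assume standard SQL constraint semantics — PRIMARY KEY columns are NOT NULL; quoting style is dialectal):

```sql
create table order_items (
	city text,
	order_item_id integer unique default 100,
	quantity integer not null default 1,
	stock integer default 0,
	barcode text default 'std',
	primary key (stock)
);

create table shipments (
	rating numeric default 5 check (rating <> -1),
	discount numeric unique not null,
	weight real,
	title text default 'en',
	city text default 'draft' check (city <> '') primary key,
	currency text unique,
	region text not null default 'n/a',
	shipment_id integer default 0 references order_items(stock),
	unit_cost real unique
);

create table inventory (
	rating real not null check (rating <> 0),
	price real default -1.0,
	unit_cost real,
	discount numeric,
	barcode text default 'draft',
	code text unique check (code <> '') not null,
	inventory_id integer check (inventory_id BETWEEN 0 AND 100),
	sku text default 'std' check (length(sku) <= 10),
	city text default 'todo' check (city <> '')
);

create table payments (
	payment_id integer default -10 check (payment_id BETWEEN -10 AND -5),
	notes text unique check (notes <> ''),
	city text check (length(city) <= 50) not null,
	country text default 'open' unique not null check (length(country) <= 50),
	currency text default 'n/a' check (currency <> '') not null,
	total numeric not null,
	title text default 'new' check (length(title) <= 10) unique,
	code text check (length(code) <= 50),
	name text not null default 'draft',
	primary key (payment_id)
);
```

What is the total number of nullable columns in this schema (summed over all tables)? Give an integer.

19

order_items: 3 nullable (city, order_item_id, barcode — PK (stock) and explicit NOT NULL columns excluded).
shipments: 6 nullable (rating, weight, title, currency, shipment_id, unit_cost — PK (city) and explicit NOT NULL columns excluded).
inventory: 7 nullable (price, unit_cost, discount, barcode, inventory_id, sku, city — PK none and explicit NOT NULL columns excluded).
payments: 3 nullable (notes, title, code — PK (payment_id) and explicit NOT NULL columns excluded).
Total: 3 + 6 + 7 + 3 = 19.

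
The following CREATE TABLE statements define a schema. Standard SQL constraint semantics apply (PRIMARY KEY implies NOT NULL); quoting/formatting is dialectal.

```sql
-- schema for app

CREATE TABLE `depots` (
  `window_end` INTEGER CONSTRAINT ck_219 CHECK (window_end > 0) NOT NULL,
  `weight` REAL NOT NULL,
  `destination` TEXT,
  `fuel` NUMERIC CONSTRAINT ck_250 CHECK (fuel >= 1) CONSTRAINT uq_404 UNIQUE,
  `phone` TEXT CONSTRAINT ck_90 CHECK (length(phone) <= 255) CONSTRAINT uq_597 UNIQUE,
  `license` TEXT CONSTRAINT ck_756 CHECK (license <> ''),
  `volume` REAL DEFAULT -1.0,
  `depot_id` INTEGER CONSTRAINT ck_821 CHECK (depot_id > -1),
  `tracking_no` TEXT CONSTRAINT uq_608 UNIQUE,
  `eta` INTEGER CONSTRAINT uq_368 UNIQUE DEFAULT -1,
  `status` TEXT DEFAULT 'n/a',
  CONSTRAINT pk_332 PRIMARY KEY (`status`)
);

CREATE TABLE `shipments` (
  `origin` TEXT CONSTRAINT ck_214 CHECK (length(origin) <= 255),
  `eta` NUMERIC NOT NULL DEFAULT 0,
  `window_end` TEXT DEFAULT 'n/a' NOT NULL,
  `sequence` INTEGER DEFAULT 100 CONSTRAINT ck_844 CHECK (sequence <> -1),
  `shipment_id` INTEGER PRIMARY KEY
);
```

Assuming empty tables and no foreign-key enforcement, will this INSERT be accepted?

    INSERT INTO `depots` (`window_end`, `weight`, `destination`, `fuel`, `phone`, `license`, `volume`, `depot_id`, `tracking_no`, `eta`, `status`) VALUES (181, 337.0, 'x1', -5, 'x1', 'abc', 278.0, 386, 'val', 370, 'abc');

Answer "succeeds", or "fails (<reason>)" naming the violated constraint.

The value -5 for fuel violates CHECK (fuel >= 1).

fails (CHECK on fuel)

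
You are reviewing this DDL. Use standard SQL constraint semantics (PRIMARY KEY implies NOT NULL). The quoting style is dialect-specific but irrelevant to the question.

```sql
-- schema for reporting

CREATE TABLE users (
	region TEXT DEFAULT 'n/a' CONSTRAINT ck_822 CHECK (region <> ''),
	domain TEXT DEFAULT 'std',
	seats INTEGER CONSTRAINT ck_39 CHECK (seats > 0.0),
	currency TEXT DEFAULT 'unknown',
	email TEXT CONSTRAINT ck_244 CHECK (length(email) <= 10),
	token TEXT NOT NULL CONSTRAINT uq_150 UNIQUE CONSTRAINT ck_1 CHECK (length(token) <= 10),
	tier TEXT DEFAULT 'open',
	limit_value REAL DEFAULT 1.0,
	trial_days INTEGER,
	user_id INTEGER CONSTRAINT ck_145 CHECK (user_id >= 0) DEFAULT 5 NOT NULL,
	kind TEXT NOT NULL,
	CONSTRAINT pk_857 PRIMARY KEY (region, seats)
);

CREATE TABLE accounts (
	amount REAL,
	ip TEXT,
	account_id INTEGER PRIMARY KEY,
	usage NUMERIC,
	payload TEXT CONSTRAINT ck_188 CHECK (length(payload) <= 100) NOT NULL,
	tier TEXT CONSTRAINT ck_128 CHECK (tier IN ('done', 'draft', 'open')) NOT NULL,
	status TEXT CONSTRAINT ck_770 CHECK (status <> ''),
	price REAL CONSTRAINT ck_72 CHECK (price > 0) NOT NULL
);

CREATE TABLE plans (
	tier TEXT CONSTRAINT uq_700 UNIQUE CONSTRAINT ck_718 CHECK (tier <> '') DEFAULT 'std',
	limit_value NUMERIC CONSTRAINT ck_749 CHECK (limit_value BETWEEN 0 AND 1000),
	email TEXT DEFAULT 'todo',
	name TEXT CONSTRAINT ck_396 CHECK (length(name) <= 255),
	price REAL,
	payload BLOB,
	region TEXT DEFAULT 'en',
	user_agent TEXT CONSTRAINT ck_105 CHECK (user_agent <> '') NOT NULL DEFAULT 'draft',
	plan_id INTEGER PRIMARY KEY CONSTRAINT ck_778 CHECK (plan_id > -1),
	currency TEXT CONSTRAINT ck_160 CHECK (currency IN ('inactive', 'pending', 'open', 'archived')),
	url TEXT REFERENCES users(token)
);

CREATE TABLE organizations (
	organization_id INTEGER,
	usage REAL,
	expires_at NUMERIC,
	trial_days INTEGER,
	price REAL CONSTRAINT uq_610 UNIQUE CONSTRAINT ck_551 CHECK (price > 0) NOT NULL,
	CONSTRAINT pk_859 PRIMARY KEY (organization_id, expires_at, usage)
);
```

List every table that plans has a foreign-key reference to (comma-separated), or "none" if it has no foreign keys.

users

- url REFERENCES users(token).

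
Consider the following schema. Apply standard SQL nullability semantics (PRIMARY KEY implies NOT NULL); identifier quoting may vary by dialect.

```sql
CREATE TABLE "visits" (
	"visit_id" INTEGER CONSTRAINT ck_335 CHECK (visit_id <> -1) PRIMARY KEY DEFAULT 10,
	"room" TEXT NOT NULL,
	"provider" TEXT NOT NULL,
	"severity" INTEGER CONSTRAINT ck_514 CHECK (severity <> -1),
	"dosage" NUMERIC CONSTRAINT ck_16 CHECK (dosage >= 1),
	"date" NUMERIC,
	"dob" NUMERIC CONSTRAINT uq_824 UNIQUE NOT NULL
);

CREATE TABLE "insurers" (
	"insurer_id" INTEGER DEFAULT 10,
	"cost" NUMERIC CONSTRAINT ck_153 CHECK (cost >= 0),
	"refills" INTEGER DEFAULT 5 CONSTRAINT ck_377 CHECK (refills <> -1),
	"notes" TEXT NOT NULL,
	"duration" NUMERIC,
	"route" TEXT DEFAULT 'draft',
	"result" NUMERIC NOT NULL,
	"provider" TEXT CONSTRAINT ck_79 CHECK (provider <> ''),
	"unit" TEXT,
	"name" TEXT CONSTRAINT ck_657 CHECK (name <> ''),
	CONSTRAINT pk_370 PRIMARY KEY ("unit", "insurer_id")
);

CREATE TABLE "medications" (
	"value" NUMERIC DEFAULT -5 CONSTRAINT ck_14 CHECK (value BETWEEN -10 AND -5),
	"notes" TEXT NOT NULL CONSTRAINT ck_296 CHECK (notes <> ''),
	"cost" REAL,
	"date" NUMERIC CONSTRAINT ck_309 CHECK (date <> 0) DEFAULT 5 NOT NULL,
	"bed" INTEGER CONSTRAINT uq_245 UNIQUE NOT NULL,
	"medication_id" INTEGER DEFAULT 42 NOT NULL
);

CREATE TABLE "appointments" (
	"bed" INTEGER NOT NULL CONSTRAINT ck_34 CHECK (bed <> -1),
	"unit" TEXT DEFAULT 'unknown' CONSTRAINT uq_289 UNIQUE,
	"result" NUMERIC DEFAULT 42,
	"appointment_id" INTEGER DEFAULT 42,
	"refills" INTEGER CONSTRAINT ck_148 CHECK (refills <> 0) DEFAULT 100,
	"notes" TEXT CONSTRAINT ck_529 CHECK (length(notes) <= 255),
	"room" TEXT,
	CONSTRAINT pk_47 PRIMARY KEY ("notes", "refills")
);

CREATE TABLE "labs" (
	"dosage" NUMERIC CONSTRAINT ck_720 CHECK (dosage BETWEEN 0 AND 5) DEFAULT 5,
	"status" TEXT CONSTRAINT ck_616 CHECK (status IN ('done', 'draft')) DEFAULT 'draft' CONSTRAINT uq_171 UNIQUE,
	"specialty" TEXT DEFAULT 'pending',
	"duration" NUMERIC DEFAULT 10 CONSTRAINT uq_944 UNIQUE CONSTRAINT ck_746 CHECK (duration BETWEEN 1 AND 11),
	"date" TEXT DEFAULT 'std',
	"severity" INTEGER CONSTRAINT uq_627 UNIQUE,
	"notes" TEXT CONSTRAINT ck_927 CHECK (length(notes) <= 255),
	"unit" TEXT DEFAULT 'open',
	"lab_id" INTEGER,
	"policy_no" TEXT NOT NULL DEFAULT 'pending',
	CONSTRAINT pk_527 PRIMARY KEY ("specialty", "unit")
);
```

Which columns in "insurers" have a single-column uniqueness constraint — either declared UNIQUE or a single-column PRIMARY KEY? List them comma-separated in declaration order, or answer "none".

none

- insurer_id: part of a composite PRIMARY KEY — only the tuple is unique, not this column on its own.
- cost: no UNIQUE or single-column PK constraint.
- refills: no UNIQUE or single-column PK constraint.
- notes: no UNIQUE or single-column PK constraint.
- duration: no UNIQUE or single-column PK constraint.
- route: no UNIQUE or single-column PK constraint.
- result: no UNIQUE or single-column PK constraint.
- provider: no UNIQUE or single-column PK constraint.
- unit: part of a composite PRIMARY KEY — only the tuple is unique, not this column on its own.
- name: no UNIQUE or single-column PK constraint.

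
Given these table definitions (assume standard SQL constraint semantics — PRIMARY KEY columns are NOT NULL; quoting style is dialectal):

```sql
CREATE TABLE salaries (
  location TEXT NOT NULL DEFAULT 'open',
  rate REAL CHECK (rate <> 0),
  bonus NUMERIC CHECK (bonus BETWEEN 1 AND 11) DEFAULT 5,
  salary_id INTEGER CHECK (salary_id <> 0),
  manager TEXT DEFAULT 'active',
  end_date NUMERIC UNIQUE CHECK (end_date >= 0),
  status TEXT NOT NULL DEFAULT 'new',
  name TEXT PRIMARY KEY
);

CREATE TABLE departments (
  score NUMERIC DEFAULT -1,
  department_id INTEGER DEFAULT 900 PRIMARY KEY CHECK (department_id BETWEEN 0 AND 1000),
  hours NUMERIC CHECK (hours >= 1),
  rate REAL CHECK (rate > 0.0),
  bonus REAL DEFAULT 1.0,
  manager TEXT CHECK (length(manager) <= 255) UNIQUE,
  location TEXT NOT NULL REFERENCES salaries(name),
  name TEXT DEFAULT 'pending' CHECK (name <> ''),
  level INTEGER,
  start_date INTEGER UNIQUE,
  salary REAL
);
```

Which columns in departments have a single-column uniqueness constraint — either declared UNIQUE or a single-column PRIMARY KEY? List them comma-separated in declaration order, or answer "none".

department_id, manager, start_date

- score: no UNIQUE or single-column PK constraint.
- department_id: single-column PRIMARY KEY → unique.
- hours: no UNIQUE or single-column PK constraint.
- rate: no UNIQUE or single-column PK constraint.
- bonus: no UNIQUE or single-column PK constraint.
- manager: declared UNIQUE → unique.
- location: no UNIQUE or single-column PK constraint.
- name: no UNIQUE or single-column PK constraint.
- level: no UNIQUE or single-column PK constraint.
- start_date: declared UNIQUE → unique.
- salary: no UNIQUE or single-column PK constraint.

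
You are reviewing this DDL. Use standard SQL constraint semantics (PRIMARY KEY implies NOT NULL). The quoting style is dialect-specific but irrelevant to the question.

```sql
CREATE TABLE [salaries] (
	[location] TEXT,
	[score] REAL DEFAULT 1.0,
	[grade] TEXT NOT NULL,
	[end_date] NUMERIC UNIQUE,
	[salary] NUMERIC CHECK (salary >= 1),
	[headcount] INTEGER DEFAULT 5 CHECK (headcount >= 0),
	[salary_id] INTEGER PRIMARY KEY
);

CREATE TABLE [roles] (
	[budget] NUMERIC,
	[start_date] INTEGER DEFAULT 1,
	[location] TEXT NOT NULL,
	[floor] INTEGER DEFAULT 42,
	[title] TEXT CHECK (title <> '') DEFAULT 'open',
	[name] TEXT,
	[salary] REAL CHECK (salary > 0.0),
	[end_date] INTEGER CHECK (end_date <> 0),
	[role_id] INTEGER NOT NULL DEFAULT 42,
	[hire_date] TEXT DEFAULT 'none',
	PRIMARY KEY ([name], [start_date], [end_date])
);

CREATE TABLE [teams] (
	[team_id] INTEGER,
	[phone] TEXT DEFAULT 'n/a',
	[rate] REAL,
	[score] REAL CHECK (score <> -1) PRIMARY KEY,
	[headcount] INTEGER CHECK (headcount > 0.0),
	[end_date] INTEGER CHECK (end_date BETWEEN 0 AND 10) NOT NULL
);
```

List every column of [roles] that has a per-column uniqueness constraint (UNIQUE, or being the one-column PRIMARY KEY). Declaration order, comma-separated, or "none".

none

- budget: no UNIQUE or single-column PK constraint.
- start_date: part of a composite PRIMARY KEY — only the tuple is unique, not this column on its own.
- location: no UNIQUE or single-column PK constraint.
- floor: no UNIQUE or single-column PK constraint.
- title: no UNIQUE or single-column PK constraint.
- name: part of a composite PRIMARY KEY — only the tuple is unique, not this column on its own.
- salary: no UNIQUE or single-column PK constraint.
- end_date: part of a composite PRIMARY KEY — only the tuple is unique, not this column on its own.
- role_id: no UNIQUE or single-column PK constraint.
- hire_date: no UNIQUE or single-column PK constraint.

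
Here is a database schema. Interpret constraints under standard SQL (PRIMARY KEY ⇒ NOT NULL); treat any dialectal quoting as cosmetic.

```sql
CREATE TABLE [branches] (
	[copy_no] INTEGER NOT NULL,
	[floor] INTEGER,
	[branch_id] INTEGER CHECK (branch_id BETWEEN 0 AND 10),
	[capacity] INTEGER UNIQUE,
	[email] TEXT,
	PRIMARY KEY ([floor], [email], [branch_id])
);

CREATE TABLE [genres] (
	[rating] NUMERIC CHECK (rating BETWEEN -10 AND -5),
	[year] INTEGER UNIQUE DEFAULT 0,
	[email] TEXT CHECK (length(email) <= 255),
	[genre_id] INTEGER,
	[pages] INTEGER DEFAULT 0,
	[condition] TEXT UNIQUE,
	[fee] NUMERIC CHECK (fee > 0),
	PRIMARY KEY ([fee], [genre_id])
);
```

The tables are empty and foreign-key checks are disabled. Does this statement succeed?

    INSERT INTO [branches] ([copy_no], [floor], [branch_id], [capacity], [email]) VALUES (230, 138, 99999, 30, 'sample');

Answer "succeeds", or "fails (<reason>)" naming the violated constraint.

fails (CHECK on branch_id)

The value 99999 for branch_id violates CHECK (branch_id BETWEEN 0 AND 10).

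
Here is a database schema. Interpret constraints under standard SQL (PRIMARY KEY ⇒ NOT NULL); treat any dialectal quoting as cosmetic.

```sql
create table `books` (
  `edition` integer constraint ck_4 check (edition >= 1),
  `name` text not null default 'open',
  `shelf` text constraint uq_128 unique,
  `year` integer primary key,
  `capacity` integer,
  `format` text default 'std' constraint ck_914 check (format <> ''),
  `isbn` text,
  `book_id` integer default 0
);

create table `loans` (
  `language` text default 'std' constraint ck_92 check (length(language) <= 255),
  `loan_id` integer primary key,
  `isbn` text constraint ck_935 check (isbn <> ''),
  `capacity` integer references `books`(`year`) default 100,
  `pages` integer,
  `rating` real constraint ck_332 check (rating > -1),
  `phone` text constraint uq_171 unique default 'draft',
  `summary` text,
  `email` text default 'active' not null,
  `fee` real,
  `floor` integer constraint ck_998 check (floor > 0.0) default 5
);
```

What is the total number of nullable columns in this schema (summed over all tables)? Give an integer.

15

books: 6 nullable (edition, shelf, capacity, format, isbn, book_id — PK (year) and explicit NOT NULL columns excluded).
loans: 9 nullable (language, isbn, capacity, pages, rating, phone, summary, fee, floor — PK (loan_id) and explicit NOT NULL columns excluded).
Total: 6 + 9 = 15.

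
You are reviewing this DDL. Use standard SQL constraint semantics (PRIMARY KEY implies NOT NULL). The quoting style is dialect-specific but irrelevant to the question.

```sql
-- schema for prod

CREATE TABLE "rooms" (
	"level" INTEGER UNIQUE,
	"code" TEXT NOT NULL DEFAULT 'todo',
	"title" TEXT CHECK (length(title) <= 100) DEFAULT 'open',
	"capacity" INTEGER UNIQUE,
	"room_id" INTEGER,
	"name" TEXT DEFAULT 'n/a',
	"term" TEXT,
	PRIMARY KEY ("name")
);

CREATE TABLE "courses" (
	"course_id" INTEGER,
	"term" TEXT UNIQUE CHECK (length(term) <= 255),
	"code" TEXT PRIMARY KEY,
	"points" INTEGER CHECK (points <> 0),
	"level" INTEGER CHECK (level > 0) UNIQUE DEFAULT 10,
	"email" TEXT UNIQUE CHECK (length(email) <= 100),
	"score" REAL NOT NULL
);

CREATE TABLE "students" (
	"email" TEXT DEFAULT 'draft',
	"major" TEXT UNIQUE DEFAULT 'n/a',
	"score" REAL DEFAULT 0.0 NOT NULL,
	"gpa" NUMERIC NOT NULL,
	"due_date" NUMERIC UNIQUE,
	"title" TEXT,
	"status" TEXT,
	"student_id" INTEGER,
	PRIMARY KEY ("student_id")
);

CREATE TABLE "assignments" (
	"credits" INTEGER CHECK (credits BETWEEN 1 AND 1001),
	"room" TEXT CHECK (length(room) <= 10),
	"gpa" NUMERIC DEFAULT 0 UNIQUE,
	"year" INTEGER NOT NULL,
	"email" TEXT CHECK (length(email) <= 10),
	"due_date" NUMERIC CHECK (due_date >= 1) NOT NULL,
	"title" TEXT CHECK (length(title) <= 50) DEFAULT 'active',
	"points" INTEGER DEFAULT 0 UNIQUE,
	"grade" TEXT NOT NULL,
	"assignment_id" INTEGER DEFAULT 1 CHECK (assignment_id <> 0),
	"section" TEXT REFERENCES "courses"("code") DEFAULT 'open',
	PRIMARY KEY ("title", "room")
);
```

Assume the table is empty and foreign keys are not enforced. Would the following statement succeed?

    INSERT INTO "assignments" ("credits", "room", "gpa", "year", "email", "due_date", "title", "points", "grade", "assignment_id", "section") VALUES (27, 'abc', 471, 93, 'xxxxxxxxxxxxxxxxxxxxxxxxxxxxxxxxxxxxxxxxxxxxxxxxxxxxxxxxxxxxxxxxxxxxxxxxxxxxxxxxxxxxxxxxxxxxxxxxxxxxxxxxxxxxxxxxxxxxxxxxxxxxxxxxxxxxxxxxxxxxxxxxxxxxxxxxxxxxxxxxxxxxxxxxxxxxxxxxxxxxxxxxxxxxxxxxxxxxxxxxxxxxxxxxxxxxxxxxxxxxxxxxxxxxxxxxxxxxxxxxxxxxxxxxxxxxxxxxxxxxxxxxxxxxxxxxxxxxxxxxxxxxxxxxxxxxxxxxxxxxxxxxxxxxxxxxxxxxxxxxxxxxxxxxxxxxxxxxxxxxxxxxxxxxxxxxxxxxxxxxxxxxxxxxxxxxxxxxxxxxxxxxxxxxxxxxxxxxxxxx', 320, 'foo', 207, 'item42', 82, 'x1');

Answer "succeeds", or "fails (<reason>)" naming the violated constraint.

fails (CHECK on email)

The value 'xxxxxxxxxxxxxxxxxxxxxxxxxxxxxxxxxxxxxxxxxxxxxxxxxxxxxxxxxxxxxxxxxxxxxxxxxxxxxxxxxxxxxxxxxxxxxxxxxxxxxxxxxxxxxxxxxxxxxxxxxxxxxxxxxxxxxxxxxxxxxxxxxxxxxxxxxxxxxxxxxxxxxxxxxxxxxxxxxxxxxxxxxxxxxxxxxxxxxxxxxxxxxxxxxxxxxxxxxxxxxxxxxxxxxxxxxxxxxxxxxxxxxxxxxxxxxxxxxxxxxxxxxxxxxxxxxxxxxxxxxxxxxxxxxxxxxxxxxxxxxxxxxxxxxxxxxxxxxxxxxxxxxxxxxxxxxxxxxxxxxxxxxxxxxxxxxxxxxxxxxxxxxxxxxxxxxxxxxxxxxxxxxxxxxxxxxxxxxxxx' for email violates CHECK (length(email) <= 10).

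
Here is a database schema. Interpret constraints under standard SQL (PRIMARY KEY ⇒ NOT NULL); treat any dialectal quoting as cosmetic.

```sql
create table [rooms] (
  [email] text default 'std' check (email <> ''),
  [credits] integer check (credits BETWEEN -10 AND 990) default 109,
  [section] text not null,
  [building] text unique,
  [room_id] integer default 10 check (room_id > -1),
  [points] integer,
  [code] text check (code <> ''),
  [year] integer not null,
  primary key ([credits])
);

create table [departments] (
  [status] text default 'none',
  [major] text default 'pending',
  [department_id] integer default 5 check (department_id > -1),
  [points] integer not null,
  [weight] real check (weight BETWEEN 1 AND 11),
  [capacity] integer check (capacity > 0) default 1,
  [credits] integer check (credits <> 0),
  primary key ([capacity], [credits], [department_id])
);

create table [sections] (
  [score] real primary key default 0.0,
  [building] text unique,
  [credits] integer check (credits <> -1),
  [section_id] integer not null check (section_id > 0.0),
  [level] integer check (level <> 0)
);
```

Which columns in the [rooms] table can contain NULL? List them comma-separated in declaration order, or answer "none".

email, building, room_id, points, code

- email: CHECK does not forbid NULL (a CHECK constraint passes when its expression is NULL) → nullable.
- credits: part of the PRIMARY KEY, which implies NOT NULL → not nullable.
- section: declared NOT NULL → not nullable.
- building: UNIQUE does not imply NOT NULL → nullable.
- room_id: CHECK does not forbid NULL (a CHECK constraint passes when its expression is NULL) → nullable.
- points: no NOT NULL constraint applies → nullable.
- code: CHECK does not forbid NULL (a CHECK constraint passes when its expression is NULL) → nullable.
- year: declared NOT NULL → not nullable.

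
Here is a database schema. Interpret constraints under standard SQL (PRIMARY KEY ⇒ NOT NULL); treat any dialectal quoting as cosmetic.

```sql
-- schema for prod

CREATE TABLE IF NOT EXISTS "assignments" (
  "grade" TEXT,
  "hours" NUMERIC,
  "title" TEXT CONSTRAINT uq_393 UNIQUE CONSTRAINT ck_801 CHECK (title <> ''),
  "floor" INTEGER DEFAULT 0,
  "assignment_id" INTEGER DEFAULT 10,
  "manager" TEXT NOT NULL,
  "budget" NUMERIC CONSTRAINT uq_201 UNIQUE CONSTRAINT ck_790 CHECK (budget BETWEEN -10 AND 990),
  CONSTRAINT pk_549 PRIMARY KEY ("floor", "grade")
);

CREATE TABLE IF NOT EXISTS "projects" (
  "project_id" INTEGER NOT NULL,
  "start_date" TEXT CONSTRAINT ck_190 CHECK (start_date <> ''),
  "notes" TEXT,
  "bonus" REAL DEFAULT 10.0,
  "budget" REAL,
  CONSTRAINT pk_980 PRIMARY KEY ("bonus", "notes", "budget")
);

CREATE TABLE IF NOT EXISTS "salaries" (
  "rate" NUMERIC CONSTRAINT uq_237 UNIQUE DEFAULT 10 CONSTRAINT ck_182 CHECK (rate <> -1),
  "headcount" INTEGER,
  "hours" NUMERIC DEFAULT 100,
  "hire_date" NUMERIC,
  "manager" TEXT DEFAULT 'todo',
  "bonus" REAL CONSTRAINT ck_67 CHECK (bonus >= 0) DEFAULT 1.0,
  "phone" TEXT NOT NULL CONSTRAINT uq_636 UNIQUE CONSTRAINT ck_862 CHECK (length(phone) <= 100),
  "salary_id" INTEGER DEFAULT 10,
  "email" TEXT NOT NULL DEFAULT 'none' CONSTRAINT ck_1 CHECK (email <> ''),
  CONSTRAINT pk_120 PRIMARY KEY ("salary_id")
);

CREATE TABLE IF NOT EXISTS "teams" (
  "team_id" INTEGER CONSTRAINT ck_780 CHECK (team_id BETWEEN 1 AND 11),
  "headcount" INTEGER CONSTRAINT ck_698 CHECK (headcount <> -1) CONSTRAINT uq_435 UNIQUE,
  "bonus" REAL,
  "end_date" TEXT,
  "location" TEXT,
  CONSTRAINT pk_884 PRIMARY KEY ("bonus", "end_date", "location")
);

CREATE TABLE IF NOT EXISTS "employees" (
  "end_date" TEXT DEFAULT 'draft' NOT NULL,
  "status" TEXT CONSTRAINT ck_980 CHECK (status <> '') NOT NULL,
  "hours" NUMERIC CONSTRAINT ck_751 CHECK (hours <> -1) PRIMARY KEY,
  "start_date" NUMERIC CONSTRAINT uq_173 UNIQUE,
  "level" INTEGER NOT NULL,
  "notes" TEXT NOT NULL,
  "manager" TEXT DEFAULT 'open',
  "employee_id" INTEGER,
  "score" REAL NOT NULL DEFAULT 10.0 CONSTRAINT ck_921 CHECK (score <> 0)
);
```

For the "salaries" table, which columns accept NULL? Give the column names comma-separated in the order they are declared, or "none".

- rate: CHECK does not forbid NULL (a CHECK constraint passes when its expression is NULL) → nullable.
- headcount: no NOT NULL constraint applies → nullable.
- hours: DEFAULT only fills an omitted column; an explicit NULL is still allowed → nullable.
- hire_date: no NOT NULL constraint applies → nullable.
- manager: DEFAULT only fills an omitted column; an explicit NULL is still allowed → nullable.
- bonus: CHECK does not forbid NULL (a CHECK constraint passes when its expression is NULL) → nullable.
- phone: declared NOT NULL → not nullable.
- salary_id: part of the PRIMARY KEY, which implies NOT NULL → not nullable.
- email: declared NOT NULL → not nullable.

rate, headcount, hours, hire_date, manager, bonus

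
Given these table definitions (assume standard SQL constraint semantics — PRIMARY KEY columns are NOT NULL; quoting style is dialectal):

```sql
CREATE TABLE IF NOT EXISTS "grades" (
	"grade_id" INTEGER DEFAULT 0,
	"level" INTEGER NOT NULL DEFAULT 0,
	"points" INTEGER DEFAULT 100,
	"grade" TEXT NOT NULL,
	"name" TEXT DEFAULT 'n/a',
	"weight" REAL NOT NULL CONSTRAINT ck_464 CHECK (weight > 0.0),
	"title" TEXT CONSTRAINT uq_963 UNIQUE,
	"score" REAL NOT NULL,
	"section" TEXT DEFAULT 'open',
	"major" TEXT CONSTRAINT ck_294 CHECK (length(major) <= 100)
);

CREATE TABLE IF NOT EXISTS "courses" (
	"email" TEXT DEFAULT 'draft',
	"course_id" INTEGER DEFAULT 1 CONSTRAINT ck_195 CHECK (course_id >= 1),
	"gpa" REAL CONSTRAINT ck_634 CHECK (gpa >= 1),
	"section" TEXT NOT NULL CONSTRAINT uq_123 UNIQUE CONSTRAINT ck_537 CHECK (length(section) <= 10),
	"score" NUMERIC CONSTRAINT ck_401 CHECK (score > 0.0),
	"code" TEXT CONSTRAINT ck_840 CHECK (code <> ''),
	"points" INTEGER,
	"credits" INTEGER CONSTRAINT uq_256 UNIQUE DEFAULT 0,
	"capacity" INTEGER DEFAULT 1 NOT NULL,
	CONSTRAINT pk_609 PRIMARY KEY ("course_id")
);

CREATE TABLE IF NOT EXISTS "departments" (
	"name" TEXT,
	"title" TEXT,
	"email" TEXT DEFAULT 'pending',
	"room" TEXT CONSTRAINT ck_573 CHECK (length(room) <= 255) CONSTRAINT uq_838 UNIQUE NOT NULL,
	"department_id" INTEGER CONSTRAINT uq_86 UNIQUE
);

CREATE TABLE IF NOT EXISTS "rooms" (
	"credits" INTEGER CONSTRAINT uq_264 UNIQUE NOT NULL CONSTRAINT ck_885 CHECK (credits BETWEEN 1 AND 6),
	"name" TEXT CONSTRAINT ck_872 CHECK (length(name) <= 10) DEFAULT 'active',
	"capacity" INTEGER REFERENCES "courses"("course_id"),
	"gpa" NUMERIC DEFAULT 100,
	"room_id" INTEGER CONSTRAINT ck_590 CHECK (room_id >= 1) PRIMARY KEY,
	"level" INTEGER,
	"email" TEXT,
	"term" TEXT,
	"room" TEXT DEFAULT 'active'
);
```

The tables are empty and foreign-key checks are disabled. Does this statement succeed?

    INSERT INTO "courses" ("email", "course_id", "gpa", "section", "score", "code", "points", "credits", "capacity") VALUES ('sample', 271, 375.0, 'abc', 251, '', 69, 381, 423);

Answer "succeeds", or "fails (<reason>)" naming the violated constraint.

fails (CHECK on code)

The value '' for code violates CHECK (code <> '').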